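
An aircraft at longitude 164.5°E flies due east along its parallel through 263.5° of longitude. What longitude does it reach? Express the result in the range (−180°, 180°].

68.0°E

Start at +164.5°; shift +263.5° → +428.0°.
+428.0° lies outside (−180°, 180°]; subtract 360° → +68.0°.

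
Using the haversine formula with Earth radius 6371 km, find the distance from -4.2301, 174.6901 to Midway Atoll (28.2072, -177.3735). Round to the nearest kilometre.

Δλ = -177.3735 − 174.6901 = -352.0636°; wrapped into (−180°, 180°]: 7.9364°.
Δφ = 28.2072 − -4.2301 = 32.4373°.
a = sin²(Δφ/2) + cos φ₁ · cos φ₂ · sin²(Δλ/2) = 0.082219.
c = 2·atan2(√a, √(1−a)) = 0.58164 rad → d = 6371·c ≈ 3705.65 km.

3706 km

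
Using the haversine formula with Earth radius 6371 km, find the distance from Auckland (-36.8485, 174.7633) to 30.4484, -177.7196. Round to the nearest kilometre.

7524 km

Δλ = -177.7196 − 174.7633 = -352.4829°; wrapped into (−180°, 180°]: 7.5171°.
Δφ = 30.4484 − -36.8485 = 67.2969°.
a = sin²(Δφ/2) + cos φ₁ · cos φ₂ · sin²(Δλ/2) = 0.309986.
c = 2·atan2(√a, √(1−a)) = 1.18097 rad → d = 6371·c ≈ 7523.96 km.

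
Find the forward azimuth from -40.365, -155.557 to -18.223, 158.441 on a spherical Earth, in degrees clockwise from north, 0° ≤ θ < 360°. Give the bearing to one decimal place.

285.5°

Δλ = 158.441 − -155.557 = 313.998°; wrapped into (−180°, 180°]: -46.002°.
θ = atan2( sin Δλ · cos φ₂ , cos φ₁ · sin φ₂ − sin φ₁ · cos φ₂ · cos Δλ )
  = atan2(-0.68329, 0.18905) = -74.534° → normalised to [0°, 360°): 285.466°.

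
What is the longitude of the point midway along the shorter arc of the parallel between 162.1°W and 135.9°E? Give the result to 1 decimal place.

166.9°E

Signed shortest Δλ from -162.1° to +135.9° is -62.0°.
Midpoint longitude = -162.1° + (-62.0°)/2 = -162.1° − 31.0° = -193.1°.
Normalise into (−180°, 180°]: +166.9°.
(The naïve average (-162.1 + +135.9)/2 = -13.1° is on the wrong side of the globe.)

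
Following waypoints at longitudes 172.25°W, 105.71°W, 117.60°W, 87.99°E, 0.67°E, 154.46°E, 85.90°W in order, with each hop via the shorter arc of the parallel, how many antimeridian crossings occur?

2

Leg 1: -172.25° → -105.71°, shortest Δλ = 66.54° (east) — does not cross 180°.
Leg 2: -105.71° → -117.60°, shortest Δλ = -11.89° (west) — does not cross 180°.
Leg 3: -117.60° → +87.99°, shortest Δλ = -154.41° (west) — crosses 180°.
Leg 4: +87.99° → +0.67°, shortest Δλ = -87.32° (west) — does not cross 180°.
Leg 5: +0.67° → +154.46°, shortest Δλ = 153.79° (east) — does not cross 180°.
Leg 6: +154.46° → -85.90°, shortest Δλ = 119.64° (east) — crosses 180°.
Total crossings: 2.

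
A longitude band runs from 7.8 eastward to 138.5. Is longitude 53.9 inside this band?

Band width going east from +7.8° to +138.5°: ((138.5 − 7.8) mod 360) = 130.7°.
Offset of +53.9° east of the west edge: ((53.9 − 7.8) mod 360) = 46.1°.
46.1° ≤ 130.7° ⇒ inside.

Yes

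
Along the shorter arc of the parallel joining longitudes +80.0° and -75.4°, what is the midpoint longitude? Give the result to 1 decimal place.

+2.3°

Signed shortest Δλ from +80.0° to -75.4° is -155.4°.
Midpoint longitude = +80.0° + (-155.4°)/2 = +80.0° − 77.7° = +2.3°.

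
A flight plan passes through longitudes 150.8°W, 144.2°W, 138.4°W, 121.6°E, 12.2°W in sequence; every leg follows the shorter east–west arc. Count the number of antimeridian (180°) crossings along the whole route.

Leg 1: -150.8° → -144.2°, shortest Δλ = 6.6° (east) — does not cross 180°.
Leg 2: -144.2° → -138.4°, shortest Δλ = 5.8° (east) — does not cross 180°.
Leg 3: -138.4° → +121.6°, shortest Δλ = -100.0° (west) — crosses 180°.
Leg 4: +121.6° → -12.2°, shortest Δλ = -133.8° (west) — does not cross 180°.
Total crossings: 1.

1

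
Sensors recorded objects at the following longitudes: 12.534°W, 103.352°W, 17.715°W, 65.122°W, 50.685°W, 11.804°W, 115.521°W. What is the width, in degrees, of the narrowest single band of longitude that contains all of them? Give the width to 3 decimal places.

103.717°

Sort the longitudes: -115.521°, -103.352°, -65.122°, -50.685°, -17.715°, -12.534°, -11.804°.
Eastward gaps between consecutive values (wrapping around): 12.169°, 38.230°, 14.437°, 32.970°, 5.181°, 0.730°, 256.283°.
Largest gap = 256.283° ⇒ minimal covering band is its complement: 360° − 256.283° = 103.717°.
Band runs from -115.521° eastward to -11.804°.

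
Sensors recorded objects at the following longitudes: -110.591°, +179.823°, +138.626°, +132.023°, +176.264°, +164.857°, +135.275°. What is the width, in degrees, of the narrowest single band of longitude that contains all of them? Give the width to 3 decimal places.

117.386°

Sort the longitudes: -110.591°, +132.023°, +135.275°, +138.626°, +164.857°, +176.264°, +179.823°.
Eastward gaps between consecutive values (wrapping around): 242.614°, 3.252°, 3.351°, 26.231°, 11.407°, 3.559°, 69.586°.
Largest gap = 242.614° ⇒ minimal covering band is its complement: 360° − 242.614° = 117.386°.
Band runs from +132.023° eastward to -110.591°, crossing the antimeridian.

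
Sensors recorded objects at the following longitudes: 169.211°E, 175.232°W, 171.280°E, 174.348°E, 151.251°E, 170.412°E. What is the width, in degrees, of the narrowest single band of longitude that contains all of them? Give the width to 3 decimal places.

33.517°

Sort the longitudes: -175.232°, +151.251°, +169.211°, +170.412°, +171.280°, +174.348°.
Eastward gaps between consecutive values (wrapping around): 326.483°, 17.960°, 1.201°, 0.868°, 3.068°, 10.420°.
Largest gap = 326.483° ⇒ minimal covering band is its complement: 360° − 326.483° = 33.517°.
Band runs from +151.251° eastward to -175.232°, crossing the antimeridian.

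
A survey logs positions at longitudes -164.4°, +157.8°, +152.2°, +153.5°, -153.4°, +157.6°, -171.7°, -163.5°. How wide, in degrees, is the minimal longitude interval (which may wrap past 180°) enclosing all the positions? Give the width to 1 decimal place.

54.4°

Sort the longitudes: -171.7°, -164.4°, -163.5°, -153.4°, +152.2°, +153.5°, +157.6°, +157.8°.
Eastward gaps between consecutive values (wrapping around): 7.3°, 0.9°, 10.1°, 305.6°, 1.3°, 4.1°, 0.2°, 30.5°.
Largest gap = 305.6° ⇒ minimal covering band is its complement: 360° − 305.6° = 54.4°.
Band runs from +152.2° eastward to -153.4°, crossing the antimeridian.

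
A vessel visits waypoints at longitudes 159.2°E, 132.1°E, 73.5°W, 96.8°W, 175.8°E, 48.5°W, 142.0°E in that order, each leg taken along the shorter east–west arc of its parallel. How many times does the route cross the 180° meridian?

4

Leg 1: +159.2° → +132.1°, shortest Δλ = -27.1° (west) — does not cross 180°.
Leg 2: +132.1° → -73.5°, shortest Δλ = 154.4° (east) — crosses 180°.
Leg 3: -73.5° → -96.8°, shortest Δλ = -23.3° (west) — does not cross 180°.
Leg 4: -96.8° → +175.8°, shortest Δλ = -87.4° (west) — crosses 180°.
Leg 5: +175.8° → -48.5°, shortest Δλ = 135.7° (east) — crosses 180°.
Leg 6: -48.5° → +142.0°, shortest Δλ = -169.5° (west) — crosses 180°.
Total crossings: 4.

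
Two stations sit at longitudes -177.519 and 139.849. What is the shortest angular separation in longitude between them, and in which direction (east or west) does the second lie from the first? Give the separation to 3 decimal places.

42.632° west

Raw difference: 139.849 − -177.519 = 317.368°.
Normalise into (−180°, 180°]: 317.368° − 360° = -42.632°.
Negative ⇒ the second point lies to the west; separation 42.632°.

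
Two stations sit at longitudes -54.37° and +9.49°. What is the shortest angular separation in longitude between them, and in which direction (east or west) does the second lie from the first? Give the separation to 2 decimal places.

Raw difference: 9.49 − -54.37 = 63.86°.
Normalise into (−180°, 180°]: 63.86° stays 63.86°.
Positive ⇒ the second point lies to the east; separation 63.86°.

63.86° east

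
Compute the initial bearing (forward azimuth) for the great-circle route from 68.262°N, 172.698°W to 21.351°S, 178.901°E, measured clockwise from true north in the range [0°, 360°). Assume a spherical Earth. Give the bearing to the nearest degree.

188°

Δλ = 178.901 − -172.698 = 351.599°; wrapped into (−180°, 180°]: -8.401°.
θ = atan2( sin Δλ · cos φ₂ , cos φ₁ · sin φ₂ − sin φ₁ · cos φ₂ · cos Δλ )
  = atan2(-0.13607, -0.99069) = -172.179° → normalised to [0°, 360°): 187.821°.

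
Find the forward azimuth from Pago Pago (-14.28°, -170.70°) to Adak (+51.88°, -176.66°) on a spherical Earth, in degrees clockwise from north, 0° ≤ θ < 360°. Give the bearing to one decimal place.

Δλ = -176.66 − -170.70 = -5.96°.
θ = atan2( sin Δλ · cos φ₂ , cos φ₁ · sin φ₂ − sin φ₁ · cos φ₂ · cos Δλ )
  = atan2(-0.06410, 0.91385) = -4.012° → normalised to [0°, 360°): 355.988°.

356.0°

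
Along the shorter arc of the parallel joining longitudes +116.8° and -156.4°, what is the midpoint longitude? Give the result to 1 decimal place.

+160.2°

Signed shortest Δλ from +116.8° to -156.4° is +86.8°.
Midpoint longitude = +116.8° + (+86.8°)/2 = +116.8° + 43.4° = +160.2°.
(The naïve average (+116.8 + -156.4)/2 = -19.8° is on the wrong side of the globe.)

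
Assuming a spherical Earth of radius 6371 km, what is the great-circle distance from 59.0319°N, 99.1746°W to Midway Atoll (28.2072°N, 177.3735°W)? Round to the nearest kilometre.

Δλ = -177.3735 − -99.1746 = -78.1989°.
Δφ = 28.2072 − 59.0319 = -30.8247°.
a = sin²(Δφ/2) + cos φ₁ · cos φ₂ · sin²(Δλ/2) = 0.250988.
c = 2·atan2(√a, √(1−a)) = 1.04948 rad → d = 6371·c ≈ 6686.23 km.

6686 km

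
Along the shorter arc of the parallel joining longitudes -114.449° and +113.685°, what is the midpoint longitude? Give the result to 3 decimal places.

+179.618°

Signed shortest Δλ from -114.449° to +113.685° is -131.866°.
Midpoint longitude = -114.449° + (-131.866°)/2 = -114.449° − 65.933° = -180.382°.
Normalise into (−180°, 180°]: +179.618°.
(The naïve average (-114.449 + +113.685)/2 = -0.382° is on the wrong side of the globe.)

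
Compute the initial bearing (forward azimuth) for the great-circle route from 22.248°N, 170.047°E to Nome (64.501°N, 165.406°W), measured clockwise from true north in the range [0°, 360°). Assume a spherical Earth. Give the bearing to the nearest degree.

Δλ = -165.406 − 170.047 = -335.453°; wrapped into (−180°, 180°]: 24.547°.
θ = atan2( sin Δλ · cos φ₂ , cos φ₁ · sin φ₂ − sin φ₁ · cos φ₂ · cos Δλ )
  = atan2(0.17884, 0.68714) = 14.589° → normalised to [0°, 360°): 14.589°.

15°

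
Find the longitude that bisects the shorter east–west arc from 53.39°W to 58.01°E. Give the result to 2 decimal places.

Signed shortest Δλ from -53.39° to +58.01° is +111.40°.
Midpoint longitude = -53.39° + (+111.40°)/2 = -53.39° + 55.70° = +2.31°.

2.31°E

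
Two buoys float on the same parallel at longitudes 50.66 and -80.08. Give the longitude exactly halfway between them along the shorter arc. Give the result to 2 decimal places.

Signed shortest Δλ from +50.66° to -80.08° is -130.74°.
Midpoint longitude = +50.66° + (-130.74°)/2 = +50.66° − 65.37° = -14.71°.

-14.71°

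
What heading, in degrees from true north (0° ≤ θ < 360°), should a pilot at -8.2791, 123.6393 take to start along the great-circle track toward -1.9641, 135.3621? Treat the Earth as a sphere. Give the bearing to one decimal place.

Δλ = 135.3621 − 123.6393 = 11.7228°.
θ = atan2( sin Δλ · cos φ₂ , cos φ₁ · sin φ₂ − sin φ₁ · cos φ₂ · cos Δλ )
  = atan2(0.20306, 0.10699) = 62.215° → normalised to [0°, 360°): 62.215°.

62.2°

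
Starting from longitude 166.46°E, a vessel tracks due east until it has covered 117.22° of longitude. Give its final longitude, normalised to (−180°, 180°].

76.32°W

Start at +166.46°; shift +117.22° → +283.68°.
+283.68° lies outside (−180°, 180°]; subtract 360° → -76.32°.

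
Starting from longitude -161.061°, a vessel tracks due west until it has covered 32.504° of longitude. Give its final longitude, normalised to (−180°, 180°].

+166.435°

Start at -161.061°; shift −32.504° → -193.565°.
-193.565° lies outside (−180°, 180°]; add 360° → +166.435°.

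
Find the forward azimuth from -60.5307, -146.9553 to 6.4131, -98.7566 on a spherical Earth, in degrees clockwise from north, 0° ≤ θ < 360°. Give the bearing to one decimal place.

Δλ = -98.7566 − -146.9553 = 48.1987°.
θ = atan2( sin Δλ · cos φ₂ , cos φ₁ · sin φ₂ − sin φ₁ · cos φ₂ · cos Δλ )
  = atan2(0.74080, 0.63163) = 49.548° → normalised to [0°, 360°): 49.548°.

49.5°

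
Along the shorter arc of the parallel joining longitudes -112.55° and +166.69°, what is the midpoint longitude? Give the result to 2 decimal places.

-152.93°

Signed shortest Δλ from -112.55° to +166.69° is -80.76°.
Midpoint longitude = -112.55° + (-80.76°)/2 = -112.55° − 40.38° = -152.93°.
(The naïve average (-112.55 + +166.69)/2 = 27.07° is on the wrong side of the globe.)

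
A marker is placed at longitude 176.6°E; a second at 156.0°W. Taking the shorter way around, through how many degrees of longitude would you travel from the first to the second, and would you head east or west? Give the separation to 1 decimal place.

27.4° east

Raw difference: -156.0 − 176.6 = -332.6°.
Normalise into (−180°, 180°]: -332.6° + 360° = 27.4°.
Positive ⇒ the second point lies to the east; separation 27.4°.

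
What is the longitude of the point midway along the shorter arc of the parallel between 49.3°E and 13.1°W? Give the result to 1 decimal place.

Signed shortest Δλ from +49.3° to -13.1° is -62.4°.
Midpoint longitude = +49.3° + (-62.4°)/2 = +49.3° − 31.2° = +18.1°.

18.1°E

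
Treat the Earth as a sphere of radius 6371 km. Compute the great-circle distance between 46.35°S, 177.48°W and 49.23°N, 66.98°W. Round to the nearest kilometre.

15000 km

Δλ = -66.98 − -177.48 = 110.50°.
Δφ = 49.23 − -46.35 = 95.58°.
a = sin²(Δφ/2) + cos φ₁ · cos φ₂ · sin²(Δλ/2) = 0.852921.
c = 2·atan2(√a, √(1−a)) = 2.35441 rad → d = 6371·c ≈ 14999.93 km.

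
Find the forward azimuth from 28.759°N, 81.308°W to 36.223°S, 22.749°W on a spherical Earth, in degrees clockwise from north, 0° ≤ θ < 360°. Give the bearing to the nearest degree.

136°

Δλ = -22.749 − -81.308 = 58.559°.
θ = atan2( sin Δλ · cos φ₂ , cos φ₁ · sin φ₂ − sin φ₁ · cos φ₂ · cos Δλ )
  = atan2(0.68828, -0.72050) = 136.310° → normalised to [0°, 360°): 136.310°.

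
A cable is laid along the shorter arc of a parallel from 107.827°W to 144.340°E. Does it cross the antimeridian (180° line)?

Naïve |144.340 − -107.827| = 252.167° > 180°, so the shorter arc goes the other way round — across 180°.
Signed shortest Δλ = ((144.340 − -107.827 + 180) mod 360) − 180 = -107.833°.
Going west by 107.833° from -107.827° passes through 180° before reaching +144.340°.

Yes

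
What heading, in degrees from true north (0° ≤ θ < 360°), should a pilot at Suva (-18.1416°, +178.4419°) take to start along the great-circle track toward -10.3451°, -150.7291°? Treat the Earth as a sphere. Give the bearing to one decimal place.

79.6°

Δλ = -150.7291 − 178.4419 = -329.1710°; wrapped into (−180°, 180°]: 30.8290°.
θ = atan2( sin Δλ · cos φ₂ , cos φ₁ · sin φ₂ − sin φ₁ · cos φ₂ · cos Δλ )
  = atan2(0.50415, 0.09237) = 79.617° → normalised to [0°, 360°): 79.617°.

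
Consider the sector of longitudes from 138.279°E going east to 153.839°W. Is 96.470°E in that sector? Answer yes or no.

No

Band width going east from +138.279° to -153.839°: ((-153.839 − 138.279) mod 360) = 67.882°.
Offset of +96.470° east of the west edge: ((96.470 − 138.279) mod 360) = 318.191°.
318.191° > 67.882° ⇒ outside.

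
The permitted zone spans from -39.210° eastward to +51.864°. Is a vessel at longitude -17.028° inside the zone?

Yes

Band width going east from -39.210° to +51.864°: ((51.864 − -39.210) mod 360) = 91.074°.
Offset of -17.028° east of the west edge: ((-17.028 − -39.210) mod 360) = 22.182°.
22.182° ≤ 91.074° ⇒ inside.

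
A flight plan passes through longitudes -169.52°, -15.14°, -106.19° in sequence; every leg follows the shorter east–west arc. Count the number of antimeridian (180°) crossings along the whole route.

0

Leg 1: -169.52° → -15.14°, shortest Δλ = 154.38° (east) — does not cross 180°.
Leg 2: -15.14° → -106.19°, shortest Δλ = -91.05° (west) — does not cross 180°.
Total crossings: 0.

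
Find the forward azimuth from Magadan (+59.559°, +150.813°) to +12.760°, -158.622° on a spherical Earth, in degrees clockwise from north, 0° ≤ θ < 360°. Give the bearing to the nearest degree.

Δλ = -158.622 − 150.813 = -309.435°; wrapped into (−180°, 180°]: 50.565°.
θ = atan2( sin Δλ · cos φ₂ , cos φ₁ · sin φ₂ − sin φ₁ · cos φ₂ · cos Δλ )
  = atan2(0.75327, -0.42221) = 119.271° → normalised to [0°, 360°): 119.271°.

119°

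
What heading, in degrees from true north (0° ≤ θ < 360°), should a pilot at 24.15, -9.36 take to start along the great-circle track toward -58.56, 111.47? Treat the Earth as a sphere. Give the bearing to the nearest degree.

Δλ = 111.47 − -9.36 = 120.83°.
θ = atan2( sin Δλ · cos φ₂ , cos φ₁ · sin φ₂ − sin φ₁ · cos φ₂ · cos Δλ )
  = atan2(0.44790, -0.66915) = 146.203° → normalised to [0°, 360°): 146.203°.

146°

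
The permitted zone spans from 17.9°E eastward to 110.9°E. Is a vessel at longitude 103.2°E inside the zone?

Band width going east from +17.9° to +110.9°: ((110.9 − 17.9) mod 360) = 93.0°.
Offset of +103.2° east of the west edge: ((103.2 − 17.9) mod 360) = 85.3°.
85.3° ≤ 93.0° ⇒ inside.

Yes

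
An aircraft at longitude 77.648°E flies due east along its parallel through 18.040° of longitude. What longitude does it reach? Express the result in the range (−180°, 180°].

Start at +77.648°; shift +18.040° → +95.688°.
+95.688° already lies in (−180°, 180°].

95.688°E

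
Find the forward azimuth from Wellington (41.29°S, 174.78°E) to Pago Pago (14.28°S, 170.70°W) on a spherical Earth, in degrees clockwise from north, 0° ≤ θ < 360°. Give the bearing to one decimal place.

29.3°

Δλ = -170.70 − 174.78 = -345.48°; wrapped into (−180°, 180°]: 14.52°.
θ = atan2( sin Δλ · cos φ₂ , cos φ₁ · sin φ₂ − sin φ₁ · cos φ₂ · cos Δλ )
  = atan2(0.24297, 0.43372) = 29.258° → normalised to [0°, 360°): 29.258°.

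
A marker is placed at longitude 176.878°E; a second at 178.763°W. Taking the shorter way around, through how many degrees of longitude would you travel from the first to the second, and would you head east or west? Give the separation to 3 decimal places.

4.359° east

Raw difference: -178.763 − 176.878 = -355.641°.
Normalise into (−180°, 180°]: -355.641° + 360° = 4.359°.
Positive ⇒ the second point lies to the east; separation 4.359°.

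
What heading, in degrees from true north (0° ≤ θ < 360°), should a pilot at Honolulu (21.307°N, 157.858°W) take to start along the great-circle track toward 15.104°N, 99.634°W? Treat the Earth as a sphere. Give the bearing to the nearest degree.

86°

Δλ = -99.634 − -157.858 = 58.224°.
θ = atan2( sin Δλ · cos φ₂ , cos φ₁ · sin φ₂ − sin φ₁ · cos φ₂ · cos Δλ )
  = atan2(0.82075, 0.05802) = 85.956° → normalised to [0°, 360°): 85.956°.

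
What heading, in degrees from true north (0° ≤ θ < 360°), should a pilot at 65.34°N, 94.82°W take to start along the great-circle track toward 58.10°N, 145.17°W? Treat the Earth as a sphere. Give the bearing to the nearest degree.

Δλ = -145.17 − -94.82 = -50.35°.
θ = atan2( sin Δλ · cos φ₂ , cos φ₁ · sin φ₂ − sin φ₁ · cos φ₂ · cos Δλ )
  = atan2(-0.40687, 0.04778) = -83.303° → normalised to [0°, 360°): 276.697°.

277°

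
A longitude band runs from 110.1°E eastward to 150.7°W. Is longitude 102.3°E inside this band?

No

Band width going east from +110.1° to -150.7°: ((-150.7 − 110.1) mod 360) = 99.2°.
Offset of +102.3° east of the west edge: ((102.3 − 110.1) mod 360) = 352.2°.
352.2° > 99.2° ⇒ outside.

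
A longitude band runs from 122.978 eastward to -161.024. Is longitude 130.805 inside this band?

Yes

Band width going east from +122.978° to -161.024°: ((-161.024 − 122.978) mod 360) = 75.998°.
Offset of +130.805° east of the west edge: ((130.805 − 122.978) mod 360) = 7.827°.
7.827° ≤ 75.998° ⇒ inside.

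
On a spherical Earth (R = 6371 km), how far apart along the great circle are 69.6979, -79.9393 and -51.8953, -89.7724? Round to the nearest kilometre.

13544 km

Δλ = -89.7724 − -79.9393 = -9.8331°.
Δφ = -51.8953 − 69.6979 = -121.5932°.
a = sin²(Δφ/2) + cos φ₁ · cos φ₂ · sin²(Δλ/2) = 0.763515.
c = 2·atan2(√a, √(1−a)) = 2.12590 rad → d = 6371·c ≈ 13544.10 km.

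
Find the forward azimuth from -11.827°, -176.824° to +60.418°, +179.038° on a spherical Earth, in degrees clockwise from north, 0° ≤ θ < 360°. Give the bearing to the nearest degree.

Δλ = 179.038 − -176.824 = 355.862°; wrapped into (−180°, 180°]: -4.138°.
θ = atan2( sin Δλ · cos φ₂ , cos φ₁ · sin φ₂ − sin φ₁ · cos φ₂ · cos Δλ )
  = atan2(-0.03562, 0.95211) = -2.143° → normalised to [0°, 360°): 357.857°.

358°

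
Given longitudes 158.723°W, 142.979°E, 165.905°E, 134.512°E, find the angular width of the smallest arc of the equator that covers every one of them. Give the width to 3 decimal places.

Sort the longitudes: -158.723°, +134.512°, +142.979°, +165.905°.
Eastward gaps between consecutive values (wrapping around): 293.235°, 8.467°, 22.926°, 35.372°.
Largest gap = 293.235° ⇒ minimal covering band is its complement: 360° − 293.235° = 66.765°.
Band runs from +134.512° eastward to -158.723°, crossing the antimeridian.

66.765°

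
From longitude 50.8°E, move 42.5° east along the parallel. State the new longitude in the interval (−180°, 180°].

Start at +50.8°; shift +42.5° → +93.3°.
+93.3° already lies in (−180°, 180°].

93.3°E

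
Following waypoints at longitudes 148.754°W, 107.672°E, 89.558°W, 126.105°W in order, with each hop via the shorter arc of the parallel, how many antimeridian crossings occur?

Leg 1: -148.754° → +107.672°, shortest Δλ = -103.574° (west) — crosses 180°.
Leg 2: +107.672° → -89.558°, shortest Δλ = 162.77° (east) — crosses 180°.
Leg 3: -89.558° → -126.105°, shortest Δλ = -36.547° (west) — does not cross 180°.
Total crossings: 2.

2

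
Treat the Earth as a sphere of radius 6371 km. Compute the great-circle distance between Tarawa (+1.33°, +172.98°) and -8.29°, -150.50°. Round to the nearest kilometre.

Δλ = -150.50 − 172.98 = -323.48°; wrapped into (−180°, 180°]: 36.52°.
Δφ = -8.29 − 1.33 = -9.62°.
a = sin²(Δφ/2) + cos φ₁ · cos φ₂ · sin²(Δλ/2) = 0.104155.
c = 2·atan2(√a, √(1−a)) = 0.65722 rad → d = 6371·c ≈ 4187.18 km.

4187 km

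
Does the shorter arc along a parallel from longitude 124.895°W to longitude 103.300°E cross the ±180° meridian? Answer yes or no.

Yes

Naïve |103.300 − -124.895| = 228.195° > 180°, so the shorter arc goes the other way round — across 180°.
Signed shortest Δλ = ((103.300 − -124.895 + 180) mod 360) − 180 = -131.805°.
Going west by 131.805° from -124.895° passes through 180° before reaching +103.300°.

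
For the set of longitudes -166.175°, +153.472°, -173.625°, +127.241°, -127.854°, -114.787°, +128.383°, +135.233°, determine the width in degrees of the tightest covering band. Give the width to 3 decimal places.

117.972°

Sort the longitudes: -173.625°, -166.175°, -127.854°, -114.787°, +127.241°, +128.383°, +135.233°, +153.472°.
Eastward gaps between consecutive values (wrapping around): 7.450°, 38.321°, 13.067°, 242.028°, 1.142°, 6.850°, 18.239°, 32.903°.
Largest gap = 242.028° ⇒ minimal covering band is its complement: 360° − 242.028° = 117.972°.
Band runs from +127.241° eastward to -114.787°, crossing the antimeridian.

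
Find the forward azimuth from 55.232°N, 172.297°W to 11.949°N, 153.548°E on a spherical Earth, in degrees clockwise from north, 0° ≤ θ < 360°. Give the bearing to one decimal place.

Δλ = 153.548 − -172.297 = 325.845°; wrapped into (−180°, 180°]: -34.155°.
θ = atan2( sin Δλ · cos φ₂ , cos φ₁ · sin φ₂ − sin φ₁ · cos φ₂ · cos Δλ )
  = atan2(-0.54927, -0.54699) = -134.881° → normalised to [0°, 360°): 225.119°.

225.1°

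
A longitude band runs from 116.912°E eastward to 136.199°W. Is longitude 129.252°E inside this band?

Yes

Band width going east from +116.912° to -136.199°: ((-136.199 − 116.912) mod 360) = 106.889°.
Offset of +129.252° east of the west edge: ((129.252 − 116.912) mod 360) = 12.340°.
12.340° ≤ 106.889° ⇒ inside.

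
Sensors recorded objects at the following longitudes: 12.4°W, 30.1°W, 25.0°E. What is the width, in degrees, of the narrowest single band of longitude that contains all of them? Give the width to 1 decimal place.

Sort the longitudes: -30.1°, -12.4°, +25.0°.
Eastward gaps between consecutive values (wrapping around): 17.7°, 37.4°, 304.9°.
Largest gap = 304.9° ⇒ minimal covering band is its complement: 360° − 304.9° = 55.1°.
Band runs from -30.1° eastward to +25.0°.

55.1°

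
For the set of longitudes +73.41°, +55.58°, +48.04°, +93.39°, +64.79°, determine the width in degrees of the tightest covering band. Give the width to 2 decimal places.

Sort the longitudes: +48.04°, +55.58°, +64.79°, +73.41°, +93.39°.
Eastward gaps between consecutive values (wrapping around): 7.54°, 9.21°, 8.62°, 19.98°, 314.65°.
Largest gap = 314.65° ⇒ minimal covering band is its complement: 360° − 314.65° = 45.35°.
Band runs from +48.04° eastward to +93.39°.

45.35°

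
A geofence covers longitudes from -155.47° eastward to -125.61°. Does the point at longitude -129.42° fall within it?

Yes

Band width going east from -155.47° to -125.61°: ((-125.61 − -155.47) mod 360) = 29.86°.
Offset of -129.42° east of the west edge: ((-129.42 − -155.47) mod 360) = 26.05°.
26.05° ≤ 29.86° ⇒ inside.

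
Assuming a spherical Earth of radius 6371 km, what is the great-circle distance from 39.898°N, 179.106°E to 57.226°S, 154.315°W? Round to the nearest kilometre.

11082 km

Δλ = -154.315 − 179.106 = -333.421°; wrapped into (−180°, 180°]: 26.579°.
Δφ = -57.226 − 39.898 = -97.124°.
a = sin²(Δφ/2) + cos φ₁ · cos φ₂ · sin²(Δλ/2) = 0.583953.
c = 2·atan2(√a, √(1−a)) = 1.73950 rad → d = 6371·c ≈ 11082.37 km.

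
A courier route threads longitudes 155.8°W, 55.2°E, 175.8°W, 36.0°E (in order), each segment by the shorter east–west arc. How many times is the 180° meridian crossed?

3

Leg 1: -155.8° → +55.2°, shortest Δλ = -149.0° (west) — crosses 180°.
Leg 2: +55.2° → -175.8°, shortest Δλ = 129.0° (east) — crosses 180°.
Leg 3: -175.8° → +36.0°, shortest Δλ = -148.2° (west) — crosses 180°.
Total crossings: 3.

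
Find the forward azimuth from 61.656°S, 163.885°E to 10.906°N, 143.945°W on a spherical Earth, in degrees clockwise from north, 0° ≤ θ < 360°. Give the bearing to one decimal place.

51.4°

Δλ = -143.945 − 163.885 = -307.830°; wrapped into (−180°, 180°]: 52.170°.
θ = atan2( sin Δλ · cos φ₂ , cos φ₁ · sin φ₂ − sin φ₁ · cos φ₂ · cos Δλ )
  = atan2(0.77557, 0.61987) = 51.367° → normalised to [0°, 360°): 51.367°.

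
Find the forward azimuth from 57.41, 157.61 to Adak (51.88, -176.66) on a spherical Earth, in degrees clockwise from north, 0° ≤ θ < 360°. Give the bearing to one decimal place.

99.5°

Δλ = -176.66 − 157.61 = -334.27°; wrapped into (−180°, 180°]: 25.73°.
θ = atan2( sin Δλ · cos φ₂ , cos φ₁ · sin φ₂ − sin φ₁ · cos φ₂ · cos Δλ )
  = atan2(0.26799, -0.04480) = 99.490° → normalised to [0°, 360°): 99.490°.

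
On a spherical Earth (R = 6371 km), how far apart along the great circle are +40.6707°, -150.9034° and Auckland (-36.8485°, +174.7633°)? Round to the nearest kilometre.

9303 km

Δλ = 174.7633 − -150.9034 = 325.6667°; wrapped into (−180°, 180°]: -34.3333°.
Δφ = -36.8485 − 40.6707 = -77.5192°.
a = sin²(Δφ/2) + cos φ₁ · cos φ₂ · sin²(Δλ/2) = 0.444818.
c = 2·atan2(√a, √(1−a)) = 1.46021 rad → d = 6371·c ≈ 9302.97 km.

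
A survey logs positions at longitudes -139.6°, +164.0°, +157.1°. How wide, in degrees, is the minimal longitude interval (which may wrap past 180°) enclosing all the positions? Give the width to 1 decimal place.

63.3°

Sort the longitudes: -139.6°, +157.1°, +164.0°.
Eastward gaps between consecutive values (wrapping around): 296.7°, 6.9°, 56.4°.
Largest gap = 296.7° ⇒ minimal covering band is its complement: 360° − 296.7° = 63.3°.
Band runs from +157.1° eastward to -139.6°, crossing the antimeridian.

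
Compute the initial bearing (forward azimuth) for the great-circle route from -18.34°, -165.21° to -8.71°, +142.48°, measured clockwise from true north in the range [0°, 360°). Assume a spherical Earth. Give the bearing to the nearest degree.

Δλ = 142.48 − -165.21 = 307.69°; wrapped into (−180°, 180°]: -52.31°.
θ = atan2( sin Δλ · cos φ₂ , cos φ₁ · sin φ₂ − sin φ₁ · cos φ₂ · cos Δλ )
  = atan2(-0.78220, 0.04642) = -86.604° → normalised to [0°, 360°): 273.396°.

273°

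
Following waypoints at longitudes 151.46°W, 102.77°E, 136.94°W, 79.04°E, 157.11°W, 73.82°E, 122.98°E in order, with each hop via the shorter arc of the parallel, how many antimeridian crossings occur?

Leg 1: -151.46° → +102.77°, shortest Δλ = -105.77° (west) — crosses 180°.
Leg 2: +102.77° → -136.94°, shortest Δλ = 120.29° (east) — crosses 180°.
Leg 3: -136.94° → +79.04°, shortest Δλ = -144.02° (west) — crosses 180°.
Leg 4: +79.04° → -157.11°, shortest Δλ = 123.85° (east) — crosses 180°.
Leg 5: -157.11° → +73.82°, shortest Δλ = -129.07° (west) — crosses 180°.
Leg 6: +73.82° → +122.98°, shortest Δλ = 49.16° (east) — does not cross 180°.
Total crossings: 5.

5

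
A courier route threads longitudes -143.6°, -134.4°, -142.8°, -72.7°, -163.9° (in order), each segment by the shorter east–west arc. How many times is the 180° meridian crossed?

Leg 1: -143.6° → -134.4°, shortest Δλ = 9.2° (east) — does not cross 180°.
Leg 2: -134.4° → -142.8°, shortest Δλ = -8.4° (west) — does not cross 180°.
Leg 3: -142.8° → -72.7°, shortest Δλ = 70.1° (east) — does not cross 180°.
Leg 4: -72.7° → -163.9°, shortest Δλ = -91.2° (west) — does not cross 180°.
Total crossings: 0.

0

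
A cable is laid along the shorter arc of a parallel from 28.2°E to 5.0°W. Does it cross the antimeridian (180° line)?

Signed shortest Δλ = ((-5.0 − 28.2 + 180) mod 360) − 180 = -33.2°.
Going west by 33.2° from +28.2° reaches -5.0° without touching 180°.

No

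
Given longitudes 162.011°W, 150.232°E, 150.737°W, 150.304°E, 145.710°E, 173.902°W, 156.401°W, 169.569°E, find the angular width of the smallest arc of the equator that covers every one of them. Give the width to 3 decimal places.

Sort the longitudes: -173.902°, -162.011°, -156.401°, -150.737°, +145.710°, +150.232°, +150.304°, +169.569°.
Eastward gaps between consecutive values (wrapping around): 11.891°, 5.610°, 5.664°, 296.447°, 4.522°, 0.072°, 19.265°, 16.529°.
Largest gap = 296.447° ⇒ minimal covering band is its complement: 360° − 296.447° = 63.553°.
Band runs from +145.710° eastward to -150.737°, crossing the antimeridian.

63.553°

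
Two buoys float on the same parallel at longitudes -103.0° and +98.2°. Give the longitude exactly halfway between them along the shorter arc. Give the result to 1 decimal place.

+177.6°

Signed shortest Δλ from -103.0° to +98.2° is -158.8°.
Midpoint longitude = -103.0° + (-158.8°)/2 = -103.0° − 79.4° = -182.4°.
Normalise into (−180°, 180°]: +177.6°.
(The naïve average (-103.0 + +98.2)/2 = -2.4° is on the wrong side of the globe.)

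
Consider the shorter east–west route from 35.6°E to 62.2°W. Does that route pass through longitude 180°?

No

Signed shortest Δλ = ((-62.2 − 35.6 + 180) mod 360) − 180 = -97.8°.
Going west by 97.8° from +35.6° reaches -62.2° without touching 180°.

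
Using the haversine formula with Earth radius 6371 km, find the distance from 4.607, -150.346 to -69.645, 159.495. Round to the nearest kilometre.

Δλ = 159.495 − -150.346 = 309.841°; wrapped into (−180°, 180°]: -50.159°.
Δφ = -69.645 − 4.607 = -74.252°.
a = sin²(Δφ/2) + cos φ₁ · cos φ₂ · sin²(Δλ/2) = 0.426590.
c = 2·atan2(√a, √(1−a)) = 1.42344 rad → d = 6371·c ≈ 9068.77 km.

9069 km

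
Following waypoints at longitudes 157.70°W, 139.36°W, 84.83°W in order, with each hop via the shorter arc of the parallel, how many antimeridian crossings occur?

0

Leg 1: -157.70° → -139.36°, shortest Δλ = 18.34° (east) — does not cross 180°.
Leg 2: -139.36° → -84.83°, shortest Δλ = 54.53° (east) — does not cross 180°.
Total crossings: 0.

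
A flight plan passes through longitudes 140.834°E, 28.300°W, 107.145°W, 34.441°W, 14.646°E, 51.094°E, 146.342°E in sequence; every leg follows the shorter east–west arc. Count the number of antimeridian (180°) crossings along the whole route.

0

Leg 1: +140.834° → -28.300°, shortest Δλ = -169.134° (west) — does not cross 180°.
Leg 2: -28.300° → -107.145°, shortest Δλ = -78.845° (west) — does not cross 180°.
Leg 3: -107.145° → -34.441°, shortest Δλ = 72.704° (east) — does not cross 180°.
Leg 4: -34.441° → +14.646°, shortest Δλ = 49.087° (east) — does not cross 180°.
Leg 5: +14.646° → +51.094°, shortest Δλ = 36.448° (east) — does not cross 180°.
Leg 6: +51.094° → +146.342°, shortest Δλ = 95.248° (east) — does not cross 180°.
Total crossings: 0.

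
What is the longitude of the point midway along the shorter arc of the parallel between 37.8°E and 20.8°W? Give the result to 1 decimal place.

Signed shortest Δλ from +37.8° to -20.8° is -58.6°.
Midpoint longitude = +37.8° + (-58.6°)/2 = +37.8° − 29.3° = +8.5°.

8.5°E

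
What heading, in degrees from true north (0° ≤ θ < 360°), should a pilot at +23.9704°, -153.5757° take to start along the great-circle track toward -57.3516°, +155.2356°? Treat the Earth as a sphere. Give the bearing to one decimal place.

Δλ = 155.2356 − -153.5757 = 308.8113°; wrapped into (−180°, 180°]: -51.1887°.
θ = atan2( sin Δλ · cos φ₂ , cos φ₁ · sin φ₂ − sin φ₁ · cos φ₂ · cos Δλ )
  = atan2(-0.42037, -0.90675) = -155.127° → normalised to [0°, 360°): 204.873°.

204.9°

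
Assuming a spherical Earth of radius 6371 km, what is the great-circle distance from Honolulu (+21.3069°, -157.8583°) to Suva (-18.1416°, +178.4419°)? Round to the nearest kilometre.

Δλ = 178.4419 − -157.8583 = 336.3002°; wrapped into (−180°, 180°]: -23.6998°.
Δφ = -18.1416 − 21.3069 = -39.4485°.
a = sin²(Δφ/2) + cos φ₁ · cos φ₂ · sin²(Δλ/2) = 0.151235.
c = 2·atan2(√a, √(1−a)) = 0.79885 rad → d = 6371·c ≈ 5089.48 km.

5089 km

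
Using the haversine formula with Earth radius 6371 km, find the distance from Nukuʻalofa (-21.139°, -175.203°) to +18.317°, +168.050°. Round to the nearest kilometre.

4751 km

Δλ = 168.050 − -175.203 = 343.253°; wrapped into (−180°, 180°]: -16.747°.
Δφ = 18.317 − -21.139 = 39.456°.
a = sin²(Δφ/2) + cos φ₁ · cos φ₂ · sin²(Δλ/2) = 0.132721.
c = 2·atan2(√a, √(1−a)) = 0.74578 rad → d = 6371·c ≈ 4751.37 km.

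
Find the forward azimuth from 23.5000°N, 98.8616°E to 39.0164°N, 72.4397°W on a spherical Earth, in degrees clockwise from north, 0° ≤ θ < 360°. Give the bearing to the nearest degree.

Δλ = -72.4397 − 98.8616 = -171.3013°.
θ = atan2( sin Δλ · cos φ₂ , cos φ₁ · sin φ₂ − sin φ₁ · cos φ₂ · cos Δλ )
  = atan2(-0.11751, 0.88358) = -7.575° → normalised to [0°, 360°): 352.425°.

352°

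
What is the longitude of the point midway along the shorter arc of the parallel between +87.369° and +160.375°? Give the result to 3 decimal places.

Signed shortest Δλ from +87.369° to +160.375° is +73.006°.
Midpoint longitude = +87.369° + (+73.006°)/2 = +87.369° + 36.503° = +123.872°.

+123.872°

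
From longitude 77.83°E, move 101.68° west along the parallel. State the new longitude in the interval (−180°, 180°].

23.85°W

Start at +77.83°; shift −101.68° → -23.85°.
-23.85° already lies in (−180°, 180°].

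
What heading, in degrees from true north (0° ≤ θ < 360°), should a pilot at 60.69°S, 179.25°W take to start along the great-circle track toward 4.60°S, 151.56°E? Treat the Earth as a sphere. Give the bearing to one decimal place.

326.0°

Δλ = 151.56 − -179.25 = 330.81°; wrapped into (−180°, 180°]: -29.19°.
θ = atan2( sin Δλ · cos φ₂ , cos φ₁ · sin φ₂ − sin φ₁ · cos φ₂ · cos Δλ )
  = atan2(-0.48614, 0.71954) = -34.044° → normalised to [0°, 360°): 325.956°.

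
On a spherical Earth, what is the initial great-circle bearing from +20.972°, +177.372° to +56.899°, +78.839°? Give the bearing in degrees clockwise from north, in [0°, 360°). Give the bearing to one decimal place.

326.3°

Δλ = 78.839 − 177.372 = -98.533°.
θ = atan2( sin Δλ · cos φ₂ , cos φ₁ · sin φ₂ − sin φ₁ · cos φ₂ · cos Δλ )
  = atan2(-0.54007, 0.81122) = -33.654° → normalised to [0°, 360°): 326.346°.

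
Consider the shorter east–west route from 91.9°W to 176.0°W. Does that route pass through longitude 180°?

No

Signed shortest Δλ = ((-176.0 − -91.9 + 180) mod 360) − 180 = -84.1°.
Going west by 84.1° from -91.9° reaches -176.0° without touching 180°.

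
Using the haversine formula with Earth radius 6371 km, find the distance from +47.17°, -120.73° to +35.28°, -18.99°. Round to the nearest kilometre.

7995 km

Δλ = -18.99 − -120.73 = 101.74°.
Δφ = 35.28 − 47.17 = -11.89°.
a = sin²(Δφ/2) + cos φ₁ · cos φ₂ · sin²(Δλ/2) = 0.344672.
c = 2·atan2(√a, √(1−a)) = 1.25491 rad → d = 6371·c ≈ 7995.05 km.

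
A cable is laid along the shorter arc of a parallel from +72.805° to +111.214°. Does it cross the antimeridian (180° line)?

No

Signed shortest Δλ = ((111.214 − 72.805 + 180) mod 360) − 180 = 38.409°.
Going east by 38.409° from +72.805° reaches +111.214° without touching 180°.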